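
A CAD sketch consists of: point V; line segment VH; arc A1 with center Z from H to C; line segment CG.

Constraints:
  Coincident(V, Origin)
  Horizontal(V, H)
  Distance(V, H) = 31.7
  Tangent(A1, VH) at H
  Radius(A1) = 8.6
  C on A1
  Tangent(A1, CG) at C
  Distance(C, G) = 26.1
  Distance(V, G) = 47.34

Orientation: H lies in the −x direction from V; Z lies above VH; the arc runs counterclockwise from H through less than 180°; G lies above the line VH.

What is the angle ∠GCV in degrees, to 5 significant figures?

131.20°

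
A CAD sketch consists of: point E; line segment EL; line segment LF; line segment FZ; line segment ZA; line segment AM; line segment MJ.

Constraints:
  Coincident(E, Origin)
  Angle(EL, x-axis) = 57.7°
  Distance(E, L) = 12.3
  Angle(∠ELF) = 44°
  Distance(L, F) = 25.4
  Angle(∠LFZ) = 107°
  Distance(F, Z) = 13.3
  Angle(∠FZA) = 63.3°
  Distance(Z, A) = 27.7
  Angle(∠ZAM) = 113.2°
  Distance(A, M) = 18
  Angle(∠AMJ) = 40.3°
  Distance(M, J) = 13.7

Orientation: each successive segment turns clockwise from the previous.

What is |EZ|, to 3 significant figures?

20.9

E is at the origin; EL runs at 57.7° with length 12.3, so L = (6.57, 10.4). ∠ELF = 44.0° gives LF at -78.3° from the x-axis; with |LF| = 25.4, F = (11.7, -14.5). ∠LFZ = 107.0° gives FZ at -151° from the x-axis; with |FZ| = 13.3, Z = (0.0573, -20.9). Then |EZ| = |Z − E| = 20.9.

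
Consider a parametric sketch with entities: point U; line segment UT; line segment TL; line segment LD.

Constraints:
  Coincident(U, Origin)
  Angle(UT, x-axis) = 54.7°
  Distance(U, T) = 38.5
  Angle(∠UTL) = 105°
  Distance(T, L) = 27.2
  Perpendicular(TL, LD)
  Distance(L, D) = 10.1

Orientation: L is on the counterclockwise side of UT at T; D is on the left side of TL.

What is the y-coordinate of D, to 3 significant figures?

45.9

U is at the origin; UT runs at 54.7° with length 38.5, so T = 38.5·(cos 54.7°, sin 54.7°) = (22.2, 31.4). ∠UTL = 105.0°, so TL runs at 54.7° + (180° − 105.0°) = 130° from the x-axis; with |TL| = 27.2, L = T + 27.2·(cos 130°, sin 130°) = (4.87, 52.3). TL is perpendicular to LD; with |LD| = 10.1 on the left of TL, D = L + 10.1·(-0.769, -0.639) = (-2.90, 45.9). So D.y = 45.9.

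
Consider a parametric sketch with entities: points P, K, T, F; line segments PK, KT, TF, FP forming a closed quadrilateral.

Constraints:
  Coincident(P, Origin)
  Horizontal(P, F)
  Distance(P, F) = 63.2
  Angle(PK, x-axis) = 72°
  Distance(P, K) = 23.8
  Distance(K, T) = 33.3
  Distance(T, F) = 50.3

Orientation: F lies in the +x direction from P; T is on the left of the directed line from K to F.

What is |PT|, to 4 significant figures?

54.16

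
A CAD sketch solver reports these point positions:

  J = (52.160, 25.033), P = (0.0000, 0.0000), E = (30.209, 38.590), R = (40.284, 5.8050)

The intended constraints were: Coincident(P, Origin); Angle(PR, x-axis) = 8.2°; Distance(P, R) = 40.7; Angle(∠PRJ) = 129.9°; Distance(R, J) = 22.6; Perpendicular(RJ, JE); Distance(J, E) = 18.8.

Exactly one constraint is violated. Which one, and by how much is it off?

Distance(J, E) = 18.8 — off by 7.00.

P = (0.00, 0.00) ✓; PR at 8.200° ✓; |PR| = 40.70 ✓; ∠PRJ = 129.9° ✓; |RJ| = 22.60 ✓; ∠(RJ, JE) = 90.00° ✓; |JE| = 25.80 ✗.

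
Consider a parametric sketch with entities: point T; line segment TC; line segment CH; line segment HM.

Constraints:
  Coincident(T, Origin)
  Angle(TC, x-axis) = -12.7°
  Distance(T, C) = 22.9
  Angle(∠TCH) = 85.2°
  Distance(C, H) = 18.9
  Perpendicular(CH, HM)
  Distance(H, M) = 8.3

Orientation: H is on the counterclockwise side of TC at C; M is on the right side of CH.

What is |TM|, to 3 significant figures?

35.5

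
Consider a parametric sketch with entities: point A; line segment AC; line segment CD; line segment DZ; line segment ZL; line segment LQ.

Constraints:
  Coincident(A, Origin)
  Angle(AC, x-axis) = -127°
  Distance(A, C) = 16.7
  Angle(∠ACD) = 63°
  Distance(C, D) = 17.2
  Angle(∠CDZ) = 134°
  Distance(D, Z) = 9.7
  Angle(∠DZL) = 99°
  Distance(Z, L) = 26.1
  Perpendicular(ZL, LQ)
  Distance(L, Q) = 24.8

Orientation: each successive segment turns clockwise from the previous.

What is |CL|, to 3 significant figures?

29.0

A is at the origin; AC runs at -127.0° with length 16.7, so C = (-10.1, -13.3). ∠ACD = 63.0° gives CD at 116° from the x-axis; with |CD| = 17.2, D = (-17.6, 2.12). ∠CDZ = 134.0° gives DZ at 70.0° from the x-axis; with |DZ| = 9.7, Z = (-14.3, 11.2). ∠DZL = 99.0° gives ZL at -11.0° from the x-axis; with |ZL| = 26.1, L = (11.3, 6.26). Then |CL| = |L − C| = 29.0.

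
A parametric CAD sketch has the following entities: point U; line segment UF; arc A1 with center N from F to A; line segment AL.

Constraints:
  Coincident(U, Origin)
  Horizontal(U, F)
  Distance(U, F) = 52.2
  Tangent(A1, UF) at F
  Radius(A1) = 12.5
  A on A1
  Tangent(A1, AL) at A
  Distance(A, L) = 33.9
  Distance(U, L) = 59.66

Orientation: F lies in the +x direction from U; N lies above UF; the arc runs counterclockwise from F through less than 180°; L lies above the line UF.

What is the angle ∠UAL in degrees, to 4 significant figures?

65.91°

Checks: ∠(NF, FU) = 90.00° ✓; |NF| = 12.50 ✓; |NA| = 12.50 ✓; ∠(NA, AL) = 90.00° ✓; |AL| = 33.90 ✓; |UL| = 59.66 ✓.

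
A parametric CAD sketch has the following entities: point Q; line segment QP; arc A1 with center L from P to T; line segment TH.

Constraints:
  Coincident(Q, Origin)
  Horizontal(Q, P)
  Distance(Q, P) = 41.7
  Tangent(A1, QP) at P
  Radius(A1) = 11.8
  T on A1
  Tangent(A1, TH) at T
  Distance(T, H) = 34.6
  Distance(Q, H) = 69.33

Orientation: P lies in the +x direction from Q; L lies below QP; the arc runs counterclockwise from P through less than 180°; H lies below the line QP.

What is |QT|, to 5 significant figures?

36.692

Checks: Q.y = 0.00, P.y = 0.00 ✓; ∠(LP, PQ) = 90.00° ✓; |LT| = 11.80 ✓; ∠(LT, TH) = 90.00° ✓; |TH| = 34.60 ✓; |QH| = 69.33 ✓.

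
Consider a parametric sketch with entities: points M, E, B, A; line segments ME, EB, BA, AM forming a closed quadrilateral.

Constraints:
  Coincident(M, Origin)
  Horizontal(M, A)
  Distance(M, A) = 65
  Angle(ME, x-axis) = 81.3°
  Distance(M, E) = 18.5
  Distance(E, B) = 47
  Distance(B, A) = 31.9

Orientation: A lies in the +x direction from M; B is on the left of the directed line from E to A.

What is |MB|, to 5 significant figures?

56.099

Checks: |EB| = 47.00 ✓; |BA| = 31.90 ✓.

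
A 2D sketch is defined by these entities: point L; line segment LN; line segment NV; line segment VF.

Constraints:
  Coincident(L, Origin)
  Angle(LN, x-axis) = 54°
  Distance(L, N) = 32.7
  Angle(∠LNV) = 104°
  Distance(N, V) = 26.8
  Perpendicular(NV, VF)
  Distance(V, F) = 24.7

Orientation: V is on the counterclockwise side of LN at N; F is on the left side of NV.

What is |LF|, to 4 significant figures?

35.42

L is at the origin; LN runs at 54.0° with length 32.7, so N = 32.7·(cos 54.0°, sin 54.0°) = (19.22, 26.45). ∠LNV = 104.0°, so NV runs at 54.0° + (180° − 104.0°) = 130.0° from the x-axis; with |NV| = 26.8, V = N + 26.8·(cos 130.0°, sin 130.0°) = (1.994, 46.98). The perpendicularity gives VF at right angles to NV; with |VF| = 24.7 on the left of NV, F = V + 24.7·(-0.7660, -0.6428) = (-16.93, 31.11). Then |LF| = |F − L| = 35.42.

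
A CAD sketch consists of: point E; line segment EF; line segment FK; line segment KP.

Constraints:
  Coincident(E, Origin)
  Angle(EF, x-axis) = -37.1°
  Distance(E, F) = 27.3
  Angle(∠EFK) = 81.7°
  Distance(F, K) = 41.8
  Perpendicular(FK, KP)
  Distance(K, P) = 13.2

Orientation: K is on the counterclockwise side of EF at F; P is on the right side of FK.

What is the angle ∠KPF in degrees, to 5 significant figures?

72.474°

E is at the origin; EF runs at -37.1° with length 27.3, so F = 27.3·(cos -37.1°, sin -37.1°) = (21.774, -16.468). ∠EFK = 81.7°, so FK runs at -37.1° + (180° − 81.7°) = 61.200° from the x-axis; with |FK| = 41.8, K = F + 41.8·(cos 61.200°, sin 61.200°) = (41.911, 20.162). The perpendicularity gives KP at right angles to FK; with |KP| = 13.2 on the right of FK, P = K + 13.2·(0.87631, -0.48175) = (53.479, 13.803). Then cos ∠KPF = PK·PF / (|PK||PF|), giving 72.474°.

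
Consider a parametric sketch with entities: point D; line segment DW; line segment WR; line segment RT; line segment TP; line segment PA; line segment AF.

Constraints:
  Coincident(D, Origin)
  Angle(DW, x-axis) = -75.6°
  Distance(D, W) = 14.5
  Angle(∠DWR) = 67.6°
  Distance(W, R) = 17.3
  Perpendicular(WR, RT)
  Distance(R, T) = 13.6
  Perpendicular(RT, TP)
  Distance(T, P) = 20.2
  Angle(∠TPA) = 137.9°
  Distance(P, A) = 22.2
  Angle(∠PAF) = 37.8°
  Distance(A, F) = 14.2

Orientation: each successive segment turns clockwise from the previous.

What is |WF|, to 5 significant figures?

5.2164

∠TPA = 137.9° gives PA at -50.100° from the x-axis; with |PA| = 22.2, A = (22.611, -18.011). ∠PAF = 37.8° gives AF at 167.70° from the x-axis; with |AF| = 14.2, F = (8.7367, -14.986). Then |WF| = |F − W| = 5.2164.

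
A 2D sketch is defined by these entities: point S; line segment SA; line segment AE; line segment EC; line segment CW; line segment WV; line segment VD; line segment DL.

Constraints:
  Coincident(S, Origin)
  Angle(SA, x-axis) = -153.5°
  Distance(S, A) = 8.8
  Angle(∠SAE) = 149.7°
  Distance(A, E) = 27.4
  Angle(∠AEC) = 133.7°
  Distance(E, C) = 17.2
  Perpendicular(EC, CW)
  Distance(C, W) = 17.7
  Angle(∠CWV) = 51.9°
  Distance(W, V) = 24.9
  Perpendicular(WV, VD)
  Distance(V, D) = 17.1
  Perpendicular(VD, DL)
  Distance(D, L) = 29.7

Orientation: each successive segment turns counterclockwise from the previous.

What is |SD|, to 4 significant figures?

49.07

S is at the origin; SA runs at -153.5° with length 8.8, so A = (-7.875, -3.927). ∠SAE = 149.7° gives AE at -123.2° from the x-axis; with |AE| = 27.4, E = (-22.88, -26.85). ∠AEC = 133.7° gives EC at -76.90° from the x-axis; with |EC| = 17.2, C = (-18.98, -43.61). EC is perpendicular to CW, so CW runs at 13.10°; with |CW| = 17.7, W = (-1.741, -39.59). ∠CWV = 51.9° gives WV at 141.2° from the x-axis; with |WV| = 24.9, V = (-21.15, -23.99). WV is perpendicular to VD, so VD runs at -128.8°; with |VD| = 17.1, D = (-31.86, -37.32). Then |SD| = |D − S| = 49.07.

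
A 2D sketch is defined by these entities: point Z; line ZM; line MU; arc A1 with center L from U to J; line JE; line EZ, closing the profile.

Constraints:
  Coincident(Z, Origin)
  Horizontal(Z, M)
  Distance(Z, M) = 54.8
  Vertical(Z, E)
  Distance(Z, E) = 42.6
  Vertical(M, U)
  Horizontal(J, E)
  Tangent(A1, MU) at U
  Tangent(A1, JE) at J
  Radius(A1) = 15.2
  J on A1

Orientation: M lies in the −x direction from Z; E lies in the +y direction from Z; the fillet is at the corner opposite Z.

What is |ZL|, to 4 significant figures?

48.16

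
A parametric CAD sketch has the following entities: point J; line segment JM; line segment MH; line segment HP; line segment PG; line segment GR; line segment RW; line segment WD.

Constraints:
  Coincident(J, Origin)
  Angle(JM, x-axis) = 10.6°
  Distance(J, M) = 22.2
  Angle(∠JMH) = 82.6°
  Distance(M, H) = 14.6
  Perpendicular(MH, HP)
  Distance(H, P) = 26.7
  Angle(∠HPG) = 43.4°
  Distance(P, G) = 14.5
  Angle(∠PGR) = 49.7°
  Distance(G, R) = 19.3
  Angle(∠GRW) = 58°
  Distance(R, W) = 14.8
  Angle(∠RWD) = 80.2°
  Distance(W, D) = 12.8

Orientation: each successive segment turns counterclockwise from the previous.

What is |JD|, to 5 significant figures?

4.3629

∠GRW = 58.0° gives RW at -133.10° from the x-axis; with |RW| = 14.8, W = (-10.060, 11.343). ∠RWD = 80.2° gives WD at -33.300° from the x-axis; with |WD| = 12.8, D = (0.63789, 4.3160). Then |JD| = |D − J| = 4.3629.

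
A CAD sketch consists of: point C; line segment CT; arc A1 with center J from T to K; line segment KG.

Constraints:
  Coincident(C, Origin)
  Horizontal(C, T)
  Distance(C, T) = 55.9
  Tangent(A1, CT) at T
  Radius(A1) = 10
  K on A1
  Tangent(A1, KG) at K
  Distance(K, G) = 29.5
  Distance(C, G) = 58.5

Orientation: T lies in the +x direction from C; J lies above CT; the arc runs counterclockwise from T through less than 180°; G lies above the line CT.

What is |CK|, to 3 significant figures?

65.5

Checks: |JK| = 10.00 ✓; ∠(JK, KG) = 90.00° ✓; |KG| = 29.50 ✓; |CG| = 58.50 ✓.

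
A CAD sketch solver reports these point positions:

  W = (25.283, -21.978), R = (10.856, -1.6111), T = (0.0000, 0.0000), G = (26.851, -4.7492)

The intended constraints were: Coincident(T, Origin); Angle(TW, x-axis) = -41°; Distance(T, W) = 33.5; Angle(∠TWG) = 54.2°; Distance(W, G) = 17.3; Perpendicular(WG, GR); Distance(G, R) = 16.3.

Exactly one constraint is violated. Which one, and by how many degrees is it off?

Perpendicular(WG, GR) — off by 5.90°.

T = (0.00, 0.00) ✓; TW at -41.00° ✓; |TW| = 33.50 ✓; ∠TWG = 54.20° ✓; |WG| = 17.30 ✓; ∠(WG, GR) = 84.10° ✗; |GR| = 16.30 ✓.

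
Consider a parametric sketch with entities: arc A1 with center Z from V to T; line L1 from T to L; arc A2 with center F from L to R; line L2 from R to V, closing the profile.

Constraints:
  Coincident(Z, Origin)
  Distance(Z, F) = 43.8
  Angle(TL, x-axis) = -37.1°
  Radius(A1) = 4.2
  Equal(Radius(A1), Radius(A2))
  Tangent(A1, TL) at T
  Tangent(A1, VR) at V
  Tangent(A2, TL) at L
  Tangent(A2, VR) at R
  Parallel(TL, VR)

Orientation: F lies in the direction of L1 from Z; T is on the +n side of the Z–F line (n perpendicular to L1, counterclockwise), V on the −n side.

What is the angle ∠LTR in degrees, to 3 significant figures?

10.9°

The slot axis is L1's direction at -37.1°, so u = (cos -37.1°, sin -37.1°) = (0.798, -0.603) and n = (−sin -37.1°, cos -37.1°) = (0.603, 0.798). Z is at the origin and F lies 43.8 along u from Z, so F = 43.8·u = (34.9, -26.4). Tangency of A1 to both parallel lines with radius 4.2 puts T and V at Z ± 4.2·n: T = (2.53, 3.35), V = (-2.53, -3.35). Equal radii place L and R the same way about F: L = F + 4.2·n = (37.5, -23.1), R = F − 4.2·n = (32.4, -29.8). Then cos ∠LTR = TL·TR / (|TL||TR|), giving 10.9°.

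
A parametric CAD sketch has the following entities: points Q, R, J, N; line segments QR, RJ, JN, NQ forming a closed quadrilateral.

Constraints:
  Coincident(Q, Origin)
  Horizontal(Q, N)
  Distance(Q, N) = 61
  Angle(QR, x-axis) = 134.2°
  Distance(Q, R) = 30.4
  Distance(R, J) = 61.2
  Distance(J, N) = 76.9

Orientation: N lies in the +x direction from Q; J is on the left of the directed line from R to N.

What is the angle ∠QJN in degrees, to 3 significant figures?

49.0°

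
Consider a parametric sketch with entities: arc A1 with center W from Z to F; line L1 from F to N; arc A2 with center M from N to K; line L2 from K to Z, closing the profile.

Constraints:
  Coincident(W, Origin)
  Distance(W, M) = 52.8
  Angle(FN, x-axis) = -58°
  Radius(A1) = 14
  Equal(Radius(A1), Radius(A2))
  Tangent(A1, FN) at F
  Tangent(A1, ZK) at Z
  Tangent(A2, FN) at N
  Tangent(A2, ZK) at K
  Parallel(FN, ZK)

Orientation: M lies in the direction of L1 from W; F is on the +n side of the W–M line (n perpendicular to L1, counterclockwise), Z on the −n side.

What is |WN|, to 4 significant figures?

54.62

The slot axis is L1's direction at -58.0°, so u = (cos -58.0°, sin -58.0°) = (0.5299, -0.8480) and n = (−sin -58.0°, cos -58.0°) = (0.8480, 0.5299). W is at the origin and M lies 52.8 along u from W, so M = 52.8·u = (27.98, -44.78). Tangency of A1 to both parallel lines with radius 14.0 puts F and Z at W ± 14.0·n: F = (11.87, 7.419), Z = (-11.87, -7.419). Equal radii place N and K the same way about M: N = M + 14.0·n = (39.85, -37.36), K = M − 14.0·n = (16.11, -52.20). Then |WN| = |N − W| = 54.62.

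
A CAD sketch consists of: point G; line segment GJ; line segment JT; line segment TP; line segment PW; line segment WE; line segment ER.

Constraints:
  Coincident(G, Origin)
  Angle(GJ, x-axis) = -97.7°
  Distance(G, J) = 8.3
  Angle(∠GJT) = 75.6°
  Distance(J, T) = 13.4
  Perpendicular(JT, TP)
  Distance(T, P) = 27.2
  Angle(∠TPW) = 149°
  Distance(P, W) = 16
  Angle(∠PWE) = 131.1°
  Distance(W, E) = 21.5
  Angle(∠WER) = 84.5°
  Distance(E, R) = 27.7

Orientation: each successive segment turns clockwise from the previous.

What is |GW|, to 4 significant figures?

33.02

JT ⟂ TP, so TP runs at 67.90°; with |TP| = 27.2, P = (-3.294, 22.02). ∠TPW = 149.0° gives PW at 36.90° from the x-axis; with |PW| = 16.0, W = (9.501, 31.62). Then |GW| = |W − G| = 33.02.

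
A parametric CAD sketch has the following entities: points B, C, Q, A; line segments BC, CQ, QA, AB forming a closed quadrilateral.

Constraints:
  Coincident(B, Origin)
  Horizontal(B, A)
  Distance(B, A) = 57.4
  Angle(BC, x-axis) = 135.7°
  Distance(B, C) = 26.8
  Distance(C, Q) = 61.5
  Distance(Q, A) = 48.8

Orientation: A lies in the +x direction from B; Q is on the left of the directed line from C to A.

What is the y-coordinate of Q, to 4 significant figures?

44.23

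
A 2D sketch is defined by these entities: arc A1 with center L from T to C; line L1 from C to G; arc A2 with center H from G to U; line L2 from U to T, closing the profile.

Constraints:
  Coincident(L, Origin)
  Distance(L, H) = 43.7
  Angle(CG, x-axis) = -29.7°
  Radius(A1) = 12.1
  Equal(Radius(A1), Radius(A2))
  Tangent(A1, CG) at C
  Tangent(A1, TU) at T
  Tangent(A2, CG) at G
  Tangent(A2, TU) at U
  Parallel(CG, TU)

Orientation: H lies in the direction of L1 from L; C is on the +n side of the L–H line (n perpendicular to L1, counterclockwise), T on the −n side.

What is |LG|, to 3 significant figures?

45.3

Tangency of A1 to both parallel lines with radius 12.1 puts C and T at L ± 12.1·n: C = (6.00, 10.5), T = (-6.00, -10.5). Equal radii place G and U the same way about H: G = H + 12.1·n = (44.0, -11.1), U = H − 12.1·n = (32.0, -32.2). Then |LG| = |G − L| = 45.3.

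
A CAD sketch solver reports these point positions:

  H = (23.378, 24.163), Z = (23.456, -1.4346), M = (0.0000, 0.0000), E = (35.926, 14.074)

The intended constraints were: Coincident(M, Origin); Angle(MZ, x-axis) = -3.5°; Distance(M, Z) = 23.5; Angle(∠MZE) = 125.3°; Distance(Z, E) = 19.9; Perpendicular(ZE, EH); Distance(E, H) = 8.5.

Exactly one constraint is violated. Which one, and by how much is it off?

Distance(E, H) = 8.5 — off by 7.60.

M = (0.00, 0.00) ✓; MZ at -3.500° ✓; |MZ| = 23.50 ✓; ∠MZE = 125.3° ✓; |ZE| = 19.90 ✓; ∠(ZE, EH) = 90.00° ✓; |EH| = 16.10 ✗.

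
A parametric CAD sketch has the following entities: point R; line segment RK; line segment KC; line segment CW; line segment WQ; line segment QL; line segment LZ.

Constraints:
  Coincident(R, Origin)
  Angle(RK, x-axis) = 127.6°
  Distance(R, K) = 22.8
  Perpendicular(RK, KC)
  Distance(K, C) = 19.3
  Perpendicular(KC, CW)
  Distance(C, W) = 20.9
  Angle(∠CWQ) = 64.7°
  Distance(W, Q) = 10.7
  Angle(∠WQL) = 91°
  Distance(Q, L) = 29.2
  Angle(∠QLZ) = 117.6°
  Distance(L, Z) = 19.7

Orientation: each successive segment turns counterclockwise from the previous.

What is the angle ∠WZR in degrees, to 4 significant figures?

16.11°

∠WQL = 91.0° gives QL at 151.9° from the x-axis; with |QL| = 29.2, L = (-37.33, 13.01). ∠QLZ = 117.6° gives LZ at -145.7° from the x-axis; with |LZ| = 19.7, Z = (-53.61, 1.907). Then cos ∠WZR = ZW·ZR / (|ZW||ZR|), giving 16.11°.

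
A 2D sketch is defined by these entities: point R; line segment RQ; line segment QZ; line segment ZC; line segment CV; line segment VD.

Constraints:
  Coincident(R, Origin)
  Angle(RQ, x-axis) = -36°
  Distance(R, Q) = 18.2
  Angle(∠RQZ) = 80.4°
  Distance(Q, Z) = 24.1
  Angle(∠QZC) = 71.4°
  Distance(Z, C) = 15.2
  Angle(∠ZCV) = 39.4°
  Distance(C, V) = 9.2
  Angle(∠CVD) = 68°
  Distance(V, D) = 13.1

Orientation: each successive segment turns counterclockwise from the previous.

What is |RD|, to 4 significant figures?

28.62

R is at the origin; RQ runs at -36.0° with length 18.2, so Q = (14.72, -10.70). ∠RQZ = 80.4° gives QZ at 63.60° from the x-axis; with |QZ| = 24.1, Z = (25.44, 10.89). ∠QZC = 71.4° gives ZC at 172.2° from the x-axis; with |ZC| = 15.2, C = (10.38, 12.95). ∠ZCV = 39.4° gives CV at -47.20° from the x-axis; with |CV| = 9.2, V = (16.63, 6.202). ∠CVD = 68.0° gives VD at 64.80° from the x-axis; with |VD| = 13.1, D = (22.21, 18.05). Then |RD| = |D − R| = 28.62.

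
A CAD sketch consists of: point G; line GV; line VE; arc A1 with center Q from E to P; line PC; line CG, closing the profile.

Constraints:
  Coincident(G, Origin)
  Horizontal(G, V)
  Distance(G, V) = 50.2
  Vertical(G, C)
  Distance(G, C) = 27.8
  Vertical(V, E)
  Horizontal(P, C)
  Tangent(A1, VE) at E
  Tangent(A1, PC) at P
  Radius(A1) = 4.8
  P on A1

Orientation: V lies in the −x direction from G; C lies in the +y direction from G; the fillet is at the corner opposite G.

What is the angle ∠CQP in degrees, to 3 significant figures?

84.0°

The virtual corner opposite G is at (-50.2, 27.8). A1 meets VE tangentially, so QE is at right angles to VE and tangency of A1 to PC means the radius QP is perpendicular to PC, with radius 4.8, so the center Q sits 4.8 in from both sides at Q = (-45.4, 23.0). That places the tangent points at E = (-50.2, 23.0) on VE and P = (-45.4, 27.8) on PC. Then cos ∠CQP = QC·QP / (|QC||QP|), giving 84.0°.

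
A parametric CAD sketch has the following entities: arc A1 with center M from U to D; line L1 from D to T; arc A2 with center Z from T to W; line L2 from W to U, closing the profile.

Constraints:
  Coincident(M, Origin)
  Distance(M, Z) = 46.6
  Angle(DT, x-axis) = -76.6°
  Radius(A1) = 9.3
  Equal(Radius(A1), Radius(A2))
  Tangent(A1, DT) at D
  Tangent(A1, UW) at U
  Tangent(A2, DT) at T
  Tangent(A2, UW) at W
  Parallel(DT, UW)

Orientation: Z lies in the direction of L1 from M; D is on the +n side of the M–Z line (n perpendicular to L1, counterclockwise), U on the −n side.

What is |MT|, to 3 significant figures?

47.5

Tangency of A1 to both parallel lines with radius 9.3 puts D and U at M ± 9.3·n: D = (9.05, 2.16), U = (-9.05, -2.16). Equal radii place T and W the same way about Z: T = Z + 9.3·n = (19.8, -43.2), W = Z − 9.3·n = (1.75, -47.5). Then |MT| = |T − M| = 47.5.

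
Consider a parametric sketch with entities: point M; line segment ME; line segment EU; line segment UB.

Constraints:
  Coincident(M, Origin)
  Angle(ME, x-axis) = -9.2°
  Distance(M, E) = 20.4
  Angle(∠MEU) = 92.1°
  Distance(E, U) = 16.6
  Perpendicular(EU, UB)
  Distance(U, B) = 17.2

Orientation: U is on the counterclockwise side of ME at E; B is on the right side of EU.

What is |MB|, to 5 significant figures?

41.396

∠MEU = 92.1°, so EU runs at -9.2° + (180° − 92.1°) = 78.700° from the x-axis; with |EU| = 16.6, U = E + 16.6·(cos 78.700°, sin 78.700°) = (23.390, 13.017). EU is perpendicular to UB; with |UB| = 17.2 on the right of EU, B = U + 17.2·(0.98061, -0.19595) = (40.257, 9.6464). Then |MB| = |B − M| = 41.396.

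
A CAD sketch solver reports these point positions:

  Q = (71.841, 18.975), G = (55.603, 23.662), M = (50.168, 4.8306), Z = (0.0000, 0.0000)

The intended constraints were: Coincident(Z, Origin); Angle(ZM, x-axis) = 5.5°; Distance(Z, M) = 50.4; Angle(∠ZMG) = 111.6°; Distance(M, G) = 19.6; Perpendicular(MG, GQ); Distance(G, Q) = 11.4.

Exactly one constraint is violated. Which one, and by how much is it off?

Distance(G, Q) = 11.4 — off by 5.50.

Z = (0.00, 0.00) ✓; ZM at 5.500° ✓; |ZM| = 50.40 ✓; ∠ZMG = 111.6° ✓; |MG| = 19.60 ✓; ∠(MG, GQ) = 90.00° ✓; |GQ| = 16.90 ✗.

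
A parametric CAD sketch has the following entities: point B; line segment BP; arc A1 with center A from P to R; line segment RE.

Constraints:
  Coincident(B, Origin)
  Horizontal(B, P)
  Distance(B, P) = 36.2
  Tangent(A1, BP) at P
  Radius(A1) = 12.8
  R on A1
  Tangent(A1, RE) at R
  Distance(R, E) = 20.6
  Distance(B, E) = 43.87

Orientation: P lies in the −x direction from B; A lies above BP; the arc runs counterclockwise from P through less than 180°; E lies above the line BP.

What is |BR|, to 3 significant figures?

27.7

Checks: |AP| = 12.80 ✓; |AR| = 12.80 ✓; ∠(AR, RE) = 90.00° ✓; |RE| = 20.60 ✓; |BE| = 43.87 ✓.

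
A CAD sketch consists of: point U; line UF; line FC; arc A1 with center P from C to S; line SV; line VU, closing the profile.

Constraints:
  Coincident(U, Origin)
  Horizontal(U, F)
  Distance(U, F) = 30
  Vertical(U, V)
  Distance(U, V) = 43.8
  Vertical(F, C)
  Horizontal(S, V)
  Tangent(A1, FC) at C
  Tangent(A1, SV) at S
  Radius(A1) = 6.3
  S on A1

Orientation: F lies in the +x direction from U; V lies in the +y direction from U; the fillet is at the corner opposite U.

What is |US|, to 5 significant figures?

49.801

U is at the origin; UF is horizontal with |UF| = 30.0 and F on the +x side, so F = (30.000, 0.0000). UV is vertical with |UV| = 43.8 and V on the +y side, so V = (0.0000, 43.800). The virtual corner opposite U is at (30.000, 43.800). Since A1 is tangent to FC there, PC ⟂ FC and A1 meets SV tangentially, so PS is at right angles to SV, with radius 6.3, so the center P sits 6.3 in from both sides at P = (23.700, 37.500). That places the tangent points at C = (30.000, 37.500) on FC and S = (23.700, 43.800) on SV. Then |US| = |S − U| = 49.801.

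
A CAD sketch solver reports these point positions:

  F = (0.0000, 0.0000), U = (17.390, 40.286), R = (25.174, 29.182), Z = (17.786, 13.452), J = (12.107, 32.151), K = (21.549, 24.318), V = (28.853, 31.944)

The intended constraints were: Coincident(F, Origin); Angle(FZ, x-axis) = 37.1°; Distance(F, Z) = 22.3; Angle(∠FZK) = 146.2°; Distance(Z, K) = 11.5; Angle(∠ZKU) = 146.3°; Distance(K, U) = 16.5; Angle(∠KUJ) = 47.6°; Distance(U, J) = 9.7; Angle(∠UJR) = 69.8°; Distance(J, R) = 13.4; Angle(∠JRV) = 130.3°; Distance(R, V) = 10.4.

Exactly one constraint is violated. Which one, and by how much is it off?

Distance(R, V) = 10.4 — off by 5.80.

F = (0.00, 0.00) ✓; FZ at 37.10° ✓; |FZ| = 22.30 ✓; ∠FZK = 146.2° ✓; |ZK| = 11.50 ✓; ∠ZKU = 146.3° ✓; |KU| = 16.50 ✓; ∠KUJ = 47.60° ✓; |UJ| = 9.700 ✓; ∠UJR = 69.80° ✓; |JR| = 13.40 ✓; ∠JRV = 130.3° ✓; |RV| = 4.600 ✗.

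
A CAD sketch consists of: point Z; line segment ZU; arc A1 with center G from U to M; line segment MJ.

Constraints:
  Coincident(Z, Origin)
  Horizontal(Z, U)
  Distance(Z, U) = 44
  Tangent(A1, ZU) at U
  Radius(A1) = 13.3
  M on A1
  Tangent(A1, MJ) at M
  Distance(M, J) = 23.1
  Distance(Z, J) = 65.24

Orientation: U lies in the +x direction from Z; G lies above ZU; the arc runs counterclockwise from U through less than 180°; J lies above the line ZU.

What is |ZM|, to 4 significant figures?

59.21

Z is at the origin; Z and U share the same y with |ZU| = 44.0 and U on the +x side, so U = (44.00, 0.000). Tangency of A1 to ZU means the radius GU is perpendicular to ZU, so G = U + (0, 13.3) = (44.00, 13.30). Since GM ⟂ MJ (tangency), |GJ| = √(13.3² + 23.1²) = 26.66 regardless of where M sits on A1. So J lies on both circle(Z, 65.24) and circle(G, 26.66); the above-ZU intersection is J = (52.66, 38.51). M is the foot of the tangent from J: M = (57.06, 15.83).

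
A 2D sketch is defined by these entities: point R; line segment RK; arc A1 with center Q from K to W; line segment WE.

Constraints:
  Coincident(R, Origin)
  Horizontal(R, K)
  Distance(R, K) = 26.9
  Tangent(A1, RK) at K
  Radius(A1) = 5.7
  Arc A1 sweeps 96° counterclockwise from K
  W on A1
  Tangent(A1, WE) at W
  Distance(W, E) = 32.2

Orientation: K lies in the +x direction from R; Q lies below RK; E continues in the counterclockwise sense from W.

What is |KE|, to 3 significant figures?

38.4

On A1, K sits at bearing 90° from Q; a 96° counterclockwise sweep puts W at bearing 186°, so W = Q + 5.7·(cos 186°, sin 186°) = (21.2, -6.30). Since A1 is tangent to WE there, QW ⟂ WE, so WE runs along (−sin 186°, cos 186°); with |WE| = 32.2, E = (24.6, -38.3). Then |KE| = |E − K| = 38.4.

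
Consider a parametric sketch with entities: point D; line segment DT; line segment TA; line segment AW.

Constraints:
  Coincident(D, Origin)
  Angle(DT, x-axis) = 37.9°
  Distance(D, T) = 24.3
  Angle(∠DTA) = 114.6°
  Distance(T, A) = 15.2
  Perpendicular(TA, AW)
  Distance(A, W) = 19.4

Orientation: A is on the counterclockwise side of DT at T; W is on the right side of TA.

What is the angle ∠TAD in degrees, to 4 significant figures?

41.11°

D is at the origin; DT runs at 37.9° with length 24.3, so T = 24.3·(cos 37.9°, sin 37.9°) = (19.17, 14.93). ∠DTA = 114.6°, so TA runs at 37.9° + (180° − 114.6°) = 103.3° from the x-axis; with |TA| = 15.2, A = T + 15.2·(cos 103.3°, sin 103.3°) = (15.68, 29.72). Then cos ∠TAD = AT·AD / (|AT||AD|), giving 41.11°.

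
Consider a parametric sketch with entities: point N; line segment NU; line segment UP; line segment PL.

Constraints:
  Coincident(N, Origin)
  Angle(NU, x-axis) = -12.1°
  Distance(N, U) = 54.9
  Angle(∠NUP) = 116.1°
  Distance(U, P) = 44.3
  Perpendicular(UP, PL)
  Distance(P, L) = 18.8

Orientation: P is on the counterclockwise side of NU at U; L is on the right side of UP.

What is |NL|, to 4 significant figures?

96.56

N is at the origin; NU runs at -12.1° with length 54.9, so U = 54.9·(cos -12.1°, sin -12.1°) = (53.68, -11.51). ∠NUP = 116.1°, so UP runs at -12.1° + (180° − 116.1°) = 51.80° from the x-axis; with |UP| = 44.3, P = U + 44.3·(cos 51.80°, sin 51.80°) = (81.08, 23.31). UP ⟂ PL; with |PL| = 18.8 on the right of UP, L = P + 18.8·(0.7859, -0.6184) = (95.85, 11.68). Then |NL| = |L − N| = 96.56.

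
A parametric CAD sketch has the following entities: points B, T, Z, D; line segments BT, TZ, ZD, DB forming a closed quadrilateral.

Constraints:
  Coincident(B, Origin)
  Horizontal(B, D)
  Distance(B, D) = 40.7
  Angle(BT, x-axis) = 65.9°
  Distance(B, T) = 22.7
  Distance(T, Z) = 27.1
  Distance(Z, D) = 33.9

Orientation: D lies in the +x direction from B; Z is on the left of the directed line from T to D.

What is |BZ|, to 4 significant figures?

47.01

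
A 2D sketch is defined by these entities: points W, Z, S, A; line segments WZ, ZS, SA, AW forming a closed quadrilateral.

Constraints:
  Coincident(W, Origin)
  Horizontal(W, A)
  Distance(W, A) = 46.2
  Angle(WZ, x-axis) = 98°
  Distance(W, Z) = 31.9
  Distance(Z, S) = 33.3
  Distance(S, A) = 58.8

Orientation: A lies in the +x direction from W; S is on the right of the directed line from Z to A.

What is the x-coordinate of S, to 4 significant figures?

-12.60

Checks: |ZS| = 33.30 ✓; |SA| = 58.80 ✓.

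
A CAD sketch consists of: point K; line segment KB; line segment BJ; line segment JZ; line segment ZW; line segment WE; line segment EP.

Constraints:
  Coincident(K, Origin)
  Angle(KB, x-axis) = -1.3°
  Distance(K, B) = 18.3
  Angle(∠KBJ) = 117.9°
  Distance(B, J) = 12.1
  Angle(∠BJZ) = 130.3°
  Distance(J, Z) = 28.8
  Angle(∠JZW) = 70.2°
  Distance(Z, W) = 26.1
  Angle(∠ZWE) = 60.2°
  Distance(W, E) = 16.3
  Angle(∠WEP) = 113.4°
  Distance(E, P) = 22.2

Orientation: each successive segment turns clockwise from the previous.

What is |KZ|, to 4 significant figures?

39.72

K is at the origin; KB runs at -1.3° with length 18.3, so B = (18.30, -0.4152). ∠KBJ = 117.9° gives BJ at -63.40° from the x-axis; with |BJ| = 12.1, J = (23.71, -11.23). ∠BJZ = 130.3° gives JZ at -113.1° from the x-axis; with |JZ| = 28.8, Z = (12.41, -37.73). Then |KZ| = |Z − K| = 39.72.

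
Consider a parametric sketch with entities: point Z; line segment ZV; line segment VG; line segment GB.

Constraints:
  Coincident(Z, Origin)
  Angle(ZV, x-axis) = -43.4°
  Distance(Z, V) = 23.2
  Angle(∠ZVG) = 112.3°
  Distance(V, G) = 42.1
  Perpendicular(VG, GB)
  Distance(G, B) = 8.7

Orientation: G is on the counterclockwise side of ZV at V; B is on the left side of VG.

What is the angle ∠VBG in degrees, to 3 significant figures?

78.3°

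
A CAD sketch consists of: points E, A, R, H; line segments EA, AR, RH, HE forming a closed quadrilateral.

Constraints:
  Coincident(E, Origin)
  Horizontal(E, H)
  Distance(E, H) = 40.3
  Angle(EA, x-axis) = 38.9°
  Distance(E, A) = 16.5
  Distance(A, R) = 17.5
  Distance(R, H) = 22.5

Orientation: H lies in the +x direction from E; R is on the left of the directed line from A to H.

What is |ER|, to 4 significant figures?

33.88

Checks: |AR| = 17.50 ✓; |RH| = 22.50 ✓.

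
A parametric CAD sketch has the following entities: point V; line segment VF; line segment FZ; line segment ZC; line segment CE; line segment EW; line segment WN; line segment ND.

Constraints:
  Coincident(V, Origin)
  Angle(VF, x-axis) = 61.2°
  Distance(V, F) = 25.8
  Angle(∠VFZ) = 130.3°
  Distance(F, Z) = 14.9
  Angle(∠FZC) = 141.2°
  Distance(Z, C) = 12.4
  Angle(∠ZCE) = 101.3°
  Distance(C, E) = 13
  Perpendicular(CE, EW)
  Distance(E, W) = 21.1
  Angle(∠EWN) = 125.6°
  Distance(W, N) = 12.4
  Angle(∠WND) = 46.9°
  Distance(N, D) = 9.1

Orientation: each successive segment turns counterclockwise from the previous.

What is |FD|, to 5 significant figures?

6.0897

V is at the origin; VF runs at 61.2° with length 25.8, so F = (12.429, 22.609). ∠VFZ = 130.3° gives FZ at 110.90° from the x-axis; with |FZ| = 14.9, Z = (7.1138, 36.528). ∠FZC = 141.2° gives ZC at 149.70° from the x-axis; with |ZC| = 12.4, C = (-3.5923, 42.785). ∠ZCE = 101.3° gives CE at -131.60° from the x-axis; with |CE| = 13.0, E = (-12.223, 33.063). CE ⟂ EW, so EW runs at -41.600°; with |EW| = 21.1, W = (3.5552, 19.054). ∠EWN = 125.6° gives WN at 12.800° from the x-axis; with |WN| = 12.4, N = (15.647, 21.801). ∠WND = 46.9° gives ND at 145.90° from the x-axis; with |ND| = 9.1, D = (8.1117, 26.903). Then |FD| = |D − F| = 6.0897.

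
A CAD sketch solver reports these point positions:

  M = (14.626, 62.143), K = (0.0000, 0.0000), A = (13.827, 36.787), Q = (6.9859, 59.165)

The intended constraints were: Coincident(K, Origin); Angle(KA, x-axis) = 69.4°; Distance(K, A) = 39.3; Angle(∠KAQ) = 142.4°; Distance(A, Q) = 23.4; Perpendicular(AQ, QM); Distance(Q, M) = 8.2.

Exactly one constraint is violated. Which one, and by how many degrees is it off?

Perpendicular(AQ, QM) — off by 4.30°.

K = (0.00, 0.00) ✓; KA at 69.40° ✓; |KA| = 39.30 ✓; ∠KAQ = 142.4° ✓; |AQ| = 23.40 ✓; ∠(AQ, QM) = 85.70° ✗; |QM| = 8.200 ✓.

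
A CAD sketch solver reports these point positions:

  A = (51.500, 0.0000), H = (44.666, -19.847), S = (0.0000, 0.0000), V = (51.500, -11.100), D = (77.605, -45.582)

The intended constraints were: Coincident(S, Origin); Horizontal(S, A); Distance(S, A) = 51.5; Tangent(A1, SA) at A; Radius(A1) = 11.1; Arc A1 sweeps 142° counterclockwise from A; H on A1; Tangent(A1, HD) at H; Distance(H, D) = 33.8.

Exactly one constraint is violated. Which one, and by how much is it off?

Distance(H, D) = 33.8 — off by 8.00.

S = (0.00, 0.00) ✓; S.y = 0.00, A.y = 0.00 ✓; |SA| = 51.50 ✓; ∠(VA, AS) = 90.00° ✓; |VA| = 11.10 ✓; bearing(V→H) − bearing(V→A) = 142.0° ✓; |VH| = 11.10 ✓; ∠(VH, HD) = 90.00° ✓; |HD| = 41.80 ✗.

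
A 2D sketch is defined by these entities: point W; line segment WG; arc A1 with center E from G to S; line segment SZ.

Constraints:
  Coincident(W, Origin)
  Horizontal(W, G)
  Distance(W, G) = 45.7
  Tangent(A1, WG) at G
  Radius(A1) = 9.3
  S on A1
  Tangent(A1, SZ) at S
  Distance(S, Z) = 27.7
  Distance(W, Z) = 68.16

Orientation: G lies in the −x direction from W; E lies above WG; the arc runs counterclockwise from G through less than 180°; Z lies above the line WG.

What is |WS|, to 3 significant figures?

42.0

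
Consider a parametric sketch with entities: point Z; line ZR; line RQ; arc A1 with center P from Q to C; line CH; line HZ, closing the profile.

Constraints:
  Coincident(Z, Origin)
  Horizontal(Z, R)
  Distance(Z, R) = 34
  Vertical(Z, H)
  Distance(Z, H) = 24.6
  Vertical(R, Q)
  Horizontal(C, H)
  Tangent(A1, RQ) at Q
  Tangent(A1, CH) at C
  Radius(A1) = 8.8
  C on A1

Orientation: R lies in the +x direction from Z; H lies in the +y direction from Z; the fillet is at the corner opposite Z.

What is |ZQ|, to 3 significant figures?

37.5

Z is at the origin; Z and R share the same y with |ZR| = 34.0 and R on the +x side, so R = (34.0, 0.00). ZH is vertical with |ZH| = 24.6 and H on the +y side, so H = (0.00, 24.6). The virtual corner opposite Z is at (34.0, 24.6). A1 meets RQ tangentially, so PQ is at right angles to RQ and the tangent condition forces PC to be normal to CH, with radius 8.8, so the center P sits 8.8 in from both sides at P = (25.2, 15.8). That places the tangent points at Q = (34.0, 15.8) on RQ and C = (25.2, 24.6) on CH. Then |ZQ| = |Q − Z| = 37.5.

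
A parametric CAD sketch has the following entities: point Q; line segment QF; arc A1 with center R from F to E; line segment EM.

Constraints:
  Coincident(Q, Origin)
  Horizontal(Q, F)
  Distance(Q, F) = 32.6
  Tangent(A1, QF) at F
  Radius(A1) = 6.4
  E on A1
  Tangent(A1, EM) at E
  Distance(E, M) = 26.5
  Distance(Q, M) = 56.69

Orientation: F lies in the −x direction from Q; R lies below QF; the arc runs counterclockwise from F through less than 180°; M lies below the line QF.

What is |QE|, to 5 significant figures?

38.617

Checks: |RE| = 6.400 ✓; ∠(RE, EM) = 90.00° ✓; |EM| = 26.50 ✓; |QM| = 56.69 ✓.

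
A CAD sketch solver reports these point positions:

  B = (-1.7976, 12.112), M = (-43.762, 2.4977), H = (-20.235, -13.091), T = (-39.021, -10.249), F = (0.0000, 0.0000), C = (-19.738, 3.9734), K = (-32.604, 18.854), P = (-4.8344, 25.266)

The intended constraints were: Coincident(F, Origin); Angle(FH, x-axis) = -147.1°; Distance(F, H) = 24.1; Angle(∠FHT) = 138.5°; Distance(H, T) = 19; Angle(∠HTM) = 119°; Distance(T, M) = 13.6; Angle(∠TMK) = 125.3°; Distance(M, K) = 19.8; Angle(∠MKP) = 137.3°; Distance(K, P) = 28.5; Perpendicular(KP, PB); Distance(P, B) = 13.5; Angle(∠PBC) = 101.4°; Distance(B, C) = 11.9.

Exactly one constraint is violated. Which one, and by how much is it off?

Distance(B, C) = 11.9 — off by 7.80.

F = (0.00, 0.00) ✓; FH at -147.1° ✓; |FH| = 24.10 ✓; ∠FHT = 138.5° ✓; |HT| = 19.00 ✓; ∠HTM = 119.0° ✓; |TM| = 13.60 ✓; ∠TMK = 125.3° ✓; |MK| = 19.80 ✓; ∠MKP = 137.3° ✓; |KP| = 28.50 ✓; ∠(KP, PB) = 90.00° ✓; |PB| = 13.50 ✓; ∠PBC = 101.4° ✓; |BC| = 19.70 ✗.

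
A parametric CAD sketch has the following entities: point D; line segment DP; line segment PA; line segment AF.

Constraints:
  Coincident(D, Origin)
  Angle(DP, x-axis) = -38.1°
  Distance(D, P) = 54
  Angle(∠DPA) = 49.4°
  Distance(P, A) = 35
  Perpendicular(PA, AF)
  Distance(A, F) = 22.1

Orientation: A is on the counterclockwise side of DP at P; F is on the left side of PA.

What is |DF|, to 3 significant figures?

18.9

D is at the origin; DP runs at -38.1° with length 54.0, so P = 54.0·(cos -38.1°, sin -38.1°) = (42.5, -33.3). ∠DPA = 49.4°, so PA runs at -38.1° + (180° − 49.4°) = 92.5° from the x-axis; with |PA| = 35.0, A = P + 35.0·(cos 92.5°, sin 92.5°) = (41.0, 1.65). PA ⟂ AF; with |AF| = 22.1 on the left of PA, F = A + 22.1·(-0.999, -0.0436) = (18.9, 0.683). Then |DF| = |F − D| = 18.9.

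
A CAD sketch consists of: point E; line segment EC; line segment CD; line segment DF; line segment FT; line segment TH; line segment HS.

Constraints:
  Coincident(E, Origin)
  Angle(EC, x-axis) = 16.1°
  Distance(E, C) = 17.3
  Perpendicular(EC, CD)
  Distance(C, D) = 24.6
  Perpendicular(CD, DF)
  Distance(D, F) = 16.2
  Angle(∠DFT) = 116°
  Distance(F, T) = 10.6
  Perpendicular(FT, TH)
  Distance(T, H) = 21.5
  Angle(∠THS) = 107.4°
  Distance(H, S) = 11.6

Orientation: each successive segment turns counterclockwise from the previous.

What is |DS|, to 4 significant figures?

12.34

FT is perpendicular to TH, so TH runs at -9.900°; with |TH| = 21.5, H = (13.59, 9.802). ∠THS = 107.4° gives HS at 62.70° from the x-axis; with |HS| = 11.6, S = (18.91, 20.11). Then |DS| = |S − D| = 12.34.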